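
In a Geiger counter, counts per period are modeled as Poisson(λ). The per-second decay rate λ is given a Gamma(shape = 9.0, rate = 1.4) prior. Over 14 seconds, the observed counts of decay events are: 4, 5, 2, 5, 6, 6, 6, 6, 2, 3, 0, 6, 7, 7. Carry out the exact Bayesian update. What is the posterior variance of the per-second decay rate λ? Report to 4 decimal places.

0.3120

With a Gamma(shape α, rate β) prior, the Poisson likelihood is conjugate: the posterior is Gamma(α + ΣXᵢ, β + n).
Sum of counts S = 65 over n = 14 seconds.
Posterior: Gamma(α+S, β+n) = Gamma(9.0+65, 1.4+14) = Gamma(74.0, 15.4).
Var = α/β² = 74.0/15.4² = 0.3120.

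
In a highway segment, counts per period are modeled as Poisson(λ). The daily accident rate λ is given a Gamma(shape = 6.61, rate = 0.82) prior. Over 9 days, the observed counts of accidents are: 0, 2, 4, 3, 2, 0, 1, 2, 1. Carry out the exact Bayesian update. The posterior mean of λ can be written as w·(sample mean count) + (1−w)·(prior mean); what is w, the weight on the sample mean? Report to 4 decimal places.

0.9165

With a Gamma(shape α, rate β) prior, the Poisson likelihood is conjugate: the posterior is Gamma(α + ΣXᵢ, β + n).
Posterior mean = (α₀+S)/(β₀+n) = [n/(β₀+n)]·(S/n) + [β₀/(β₀+n)]·(α₀/β₀), so only n and β₀ enter the weight.
Weight on data w = n/(β₀+n) = 9/(0.82+9) = 9/9.82 = 0.9165.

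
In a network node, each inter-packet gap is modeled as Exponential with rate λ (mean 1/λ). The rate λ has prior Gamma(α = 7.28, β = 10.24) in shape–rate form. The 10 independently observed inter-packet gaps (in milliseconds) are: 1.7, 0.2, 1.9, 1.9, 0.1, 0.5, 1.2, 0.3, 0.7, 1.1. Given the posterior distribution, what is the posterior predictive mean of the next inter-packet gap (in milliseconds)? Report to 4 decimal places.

1.2187

With a Gamma(shape α, rate β) prior on the exponential rate λ, the posterior after n observations with total T = Σxᵢ is Gamma(α+n, β+T).
Sum of observations T = 9.6 milliseconds; n = 10.
Posterior: Gamma(7.28+10, 10.24+9.6) = Gamma(17.28, 19.84).
The predictive distribution for the next observation is Lomax; its mean is β/(α−1) = 19.84/16.28 = 1.2187.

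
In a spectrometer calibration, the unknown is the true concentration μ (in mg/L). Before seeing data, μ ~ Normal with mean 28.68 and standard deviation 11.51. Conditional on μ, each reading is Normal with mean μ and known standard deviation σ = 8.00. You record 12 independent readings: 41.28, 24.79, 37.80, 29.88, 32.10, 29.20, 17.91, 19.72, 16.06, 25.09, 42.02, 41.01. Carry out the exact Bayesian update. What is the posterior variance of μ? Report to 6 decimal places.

5.126935

For Normal data with known variance σ², a Normal(μ₀, σ₀²) prior on μ is conjugate. Posterior precision = 1/σ₀² + n/σ²; posterior mean is the precision-weighted average of μ₀ and x̄.
σ₀² = 11.51² = 132.4801, σ² = 8.00² = 64; σ² + n·σ₀² = 64 + 12·132.4801 = 1653.7612.
Posterior precision = 1/σ₀² + n/σ² = 1/132.4801 + 12/64 = (σ² + n·σ₀²)/(σ₀²σ²) = 1653.7612/(132.4801·64); posterior variance σₙ² = σ₀²σ²/(σ² + n·σ₀²) = 132.4801·64/1653.7612 = 5.126935.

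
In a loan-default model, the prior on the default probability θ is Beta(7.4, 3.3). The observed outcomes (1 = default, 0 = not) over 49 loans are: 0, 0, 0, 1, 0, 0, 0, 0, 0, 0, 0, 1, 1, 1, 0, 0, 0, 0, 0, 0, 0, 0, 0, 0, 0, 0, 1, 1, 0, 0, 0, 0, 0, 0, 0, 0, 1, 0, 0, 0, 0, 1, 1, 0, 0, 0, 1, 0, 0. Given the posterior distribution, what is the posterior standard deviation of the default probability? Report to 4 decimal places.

The Beta prior is conjugate to a Binomial/Bernoulli likelihood; the update adds successes to α and failures to β.
Posterior: Beta(α+k, β+n−k) = Beta(7.4+10, 3.3+39) = Beta(17.4, 42.3).
Var = αβ/((α+β)²(α+β+1)) = 17.4·42.3/(59.7²·60.7) = 0.00340214; SD = √0.00340214 = 0.0583.

0.0583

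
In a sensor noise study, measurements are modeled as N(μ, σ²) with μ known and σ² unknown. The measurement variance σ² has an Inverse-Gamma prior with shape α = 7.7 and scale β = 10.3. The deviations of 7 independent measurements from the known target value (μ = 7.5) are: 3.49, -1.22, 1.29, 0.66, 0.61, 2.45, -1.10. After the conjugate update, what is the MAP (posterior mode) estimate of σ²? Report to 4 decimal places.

With known mean μ and an Inverse-Gamma(α, β) prior on σ², the Normal likelihood is conjugate: posterior is Inv-Gamma(α + n/2, β + Σ(xᵢ−μ)²/2).
Σ(xᵢ−μ)² = (3.49)² + (-1.22)² + (1.29)² + (0.66)² + (0.61)² + (2.45)² + (-1.10)² = 23.3528.
Posterior: Inv-Gamma(7.7 + 7/2, 10.3 + 23.3528/2) = Inv-Gamma(11.20, 21.97640).
Mode = β/(α+1) = 21.97640/12.20 = 1.8013.

1.8013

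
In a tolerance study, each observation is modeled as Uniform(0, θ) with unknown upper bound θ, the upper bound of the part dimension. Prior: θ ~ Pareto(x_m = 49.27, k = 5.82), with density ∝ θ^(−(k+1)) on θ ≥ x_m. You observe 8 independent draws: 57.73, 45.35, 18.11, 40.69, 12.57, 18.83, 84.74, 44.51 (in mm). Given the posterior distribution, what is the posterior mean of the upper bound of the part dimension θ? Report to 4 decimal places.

A Pareto(scale x_m, shape k) prior on the upper bound θ of Uniform(0, θ) is conjugate: posterior is Pareto(max(x_m, max xᵢ), k + n).
Sample maximum = 84.74; prior scale x_m = 49.27 → posterior scale = max = 84.74.
Posterior shape = 5.82 + 8 = 13.82.
E[θ|data] = k·x_m/(k−1) = 13.82·84.74/12.82 = 91.3500.

91.3500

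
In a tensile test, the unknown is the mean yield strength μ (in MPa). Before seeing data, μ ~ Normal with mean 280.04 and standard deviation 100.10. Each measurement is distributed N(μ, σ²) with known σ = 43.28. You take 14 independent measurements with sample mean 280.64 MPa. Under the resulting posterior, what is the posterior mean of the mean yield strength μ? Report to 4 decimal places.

280.6321

For Normal data with known variance σ², a Normal(μ₀, σ₀²) prior on μ is conjugate. Posterior precision = 1/σ₀² + n/σ²; posterior mean is the precision-weighted average of μ₀ and x̄.
n·x̄ = 14·280.64 = 3928.96.
σ₀² = 100.10² = 10020.01, σ² = 43.28² = 1873.1584; σ² + n·σ₀² = 1873.1584 + 14·10020.01 = 142153.2984.
Posterior mean = (μ₀/σ₀² + n·x̄/σ²)/(1/σ₀² + n/σ²) = (σ²·μ₀ + σ₀²·n·x̄)/(σ² + n·σ₀²) = (1873.1584·280.04 + 10020.01·3928.96)/142153.2984 = 39892777.767936/142153.2984 = 280.6321.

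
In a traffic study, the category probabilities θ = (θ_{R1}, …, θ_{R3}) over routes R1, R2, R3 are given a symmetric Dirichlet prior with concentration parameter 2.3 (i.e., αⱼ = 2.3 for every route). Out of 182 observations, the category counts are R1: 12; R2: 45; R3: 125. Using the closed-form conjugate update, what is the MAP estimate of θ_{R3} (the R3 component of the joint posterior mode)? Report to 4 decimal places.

0.6794

The Dirichlet prior is conjugate to the Multinomial likelihood: each posterior αⱼ = prior αⱼ + observed count nⱼ.
Posterior concentration: (14.3, 47.3, 127.3), total = 188.9.
Joint mode component: (α_{R3}−1)/(Σα−K) = 126.3/185.9 = 0.6794.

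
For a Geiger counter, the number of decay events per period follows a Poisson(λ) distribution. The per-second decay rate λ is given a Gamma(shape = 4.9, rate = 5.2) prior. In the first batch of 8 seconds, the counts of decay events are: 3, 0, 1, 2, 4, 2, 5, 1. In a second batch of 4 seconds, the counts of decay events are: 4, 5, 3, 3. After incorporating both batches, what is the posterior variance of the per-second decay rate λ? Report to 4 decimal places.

With a Gamma(shape α, rate β) prior, the Poisson likelihood is conjugate: the posterior is Gamma(α + ΣXᵢ, β + n).
Batch 1: sum of counts S = 18 over n = 8 seconds.
After batch 1: Gamma(α+S, β+n) = Gamma(4.9+18, 5.2+8) = Gamma(22.9, 13.2).
Batch 2: sum of counts S = 15 over n = 4 seconds.
After batch 2: Gamma(α+S, β+n) = Gamma(22.9+15, 13.2+4) = Gamma(37.9, 17.2).
Var = α/β² = 37.9/17.2² = 0.1281.

0.1281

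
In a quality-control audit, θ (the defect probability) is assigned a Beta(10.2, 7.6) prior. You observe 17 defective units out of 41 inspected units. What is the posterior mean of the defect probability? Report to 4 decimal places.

0.4626

The Beta prior is conjugate to a Binomial/Bernoulli likelihood; the update adds successes to α and failures to β.
Posterior: Beta(α+k, β+n−k) = Beta(10.2+17, 7.6+24) = Beta(27.2, 31.6).
Posterior mean = α/(α+β) = 27.2/58.8 = 0.4626.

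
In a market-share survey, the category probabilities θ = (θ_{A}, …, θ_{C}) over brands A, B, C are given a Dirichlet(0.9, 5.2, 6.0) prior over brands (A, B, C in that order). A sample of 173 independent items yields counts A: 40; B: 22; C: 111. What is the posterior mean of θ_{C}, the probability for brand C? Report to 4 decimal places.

The Dirichlet prior is conjugate to the Multinomial likelihood: each posterior αⱼ = prior αⱼ + observed count nⱼ.
Posterior concentration: (40.9, 27.2, 117.0), total = 185.1.
E[θ_{C}|data] = α_{C}/Σα = 117.0/185.1 = 0.6321.

0.6321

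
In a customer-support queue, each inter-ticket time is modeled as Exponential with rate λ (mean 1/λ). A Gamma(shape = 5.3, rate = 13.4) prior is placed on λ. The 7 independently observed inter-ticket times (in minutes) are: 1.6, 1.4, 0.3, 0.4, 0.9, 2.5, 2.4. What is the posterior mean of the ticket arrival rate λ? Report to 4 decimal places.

0.5371

With a Gamma(shape α, rate β) prior on the exponential rate λ, the posterior after n observations with total T = Σxᵢ is Gamma(α+n, β+T).
Sum of observations T = 9.5 minutes; n = 7.
Posterior: Gamma(5.3+7, 13.4+9.5) = Gamma(12.3, 22.9).
Posterior mean of λ = α/β = 12.3/22.9 = 0.5371.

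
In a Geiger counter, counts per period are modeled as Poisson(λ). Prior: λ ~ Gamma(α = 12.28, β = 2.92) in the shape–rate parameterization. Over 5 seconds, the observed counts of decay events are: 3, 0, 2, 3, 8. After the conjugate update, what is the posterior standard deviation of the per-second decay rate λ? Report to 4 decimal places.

With a Gamma(shape α, rate β) prior, the Poisson likelihood is conjugate: the posterior is Gamma(α + ΣXᵢ, β + n).
Sum of counts S = 16 over n = 5 seconds.
Posterior: Gamma(α+S, β+n) = Gamma(12.28+16, 2.92+5) = Gamma(28.28, 7.92).
SD = √α/β = √28.28/7.92 = 0.6715.

0.6715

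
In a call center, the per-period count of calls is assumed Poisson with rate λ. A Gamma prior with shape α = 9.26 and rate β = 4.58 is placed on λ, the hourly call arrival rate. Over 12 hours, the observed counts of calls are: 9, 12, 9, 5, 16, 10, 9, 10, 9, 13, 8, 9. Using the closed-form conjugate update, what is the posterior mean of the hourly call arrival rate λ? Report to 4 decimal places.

7.7358

With a Gamma(shape α, rate β) prior, the Poisson likelihood is conjugate: the posterior is Gamma(α + ΣXᵢ, β + n).
Sum of counts S = 119 over n = 12 hours.
Posterior: Gamma(α+S, β+n) = Gamma(9.26+119, 4.58+12) = Gamma(128.26, 16.58).
Posterior mean = α/β = 128.26/16.58 = 7.7358.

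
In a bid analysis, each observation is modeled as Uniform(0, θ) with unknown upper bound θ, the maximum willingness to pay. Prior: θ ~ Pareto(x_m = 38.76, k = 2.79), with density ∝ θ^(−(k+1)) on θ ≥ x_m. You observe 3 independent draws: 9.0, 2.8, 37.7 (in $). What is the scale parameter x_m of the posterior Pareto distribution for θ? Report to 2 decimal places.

38.76

A Pareto(scale x_m, shape k) prior on the upper bound θ of Uniform(0, θ) is conjugate: posterior is Pareto(max(x_m, max xᵢ), k + n).
Sample maximum = 37.7; prior scale x_m = 38.76 → posterior scale = max = 38.76.
Posterior shape = 2.79 + 3 = 5.79.
Posterior scale x_m = 38.76.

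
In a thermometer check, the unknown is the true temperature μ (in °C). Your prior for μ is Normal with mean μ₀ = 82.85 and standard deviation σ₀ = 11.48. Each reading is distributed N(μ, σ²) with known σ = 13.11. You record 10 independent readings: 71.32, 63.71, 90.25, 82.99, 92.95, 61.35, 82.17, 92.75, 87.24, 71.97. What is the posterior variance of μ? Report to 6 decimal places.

15.204360

For Normal data with known variance σ², a Normal(μ₀, σ₀²) prior on μ is conjugate. Posterior precision = 1/σ₀² + n/σ²; posterior mean is the precision-weighted average of μ₀ and x̄.
σ₀² = 11.48² = 131.7904, σ² = 13.11² = 171.8721; σ² + n·σ₀² = 171.8721 + 10·131.7904 = 1489.7761.
Posterior precision = 1/σ₀² + n/σ² = 1/131.7904 + 10/171.8721 = (σ² + n·σ₀²)/(σ₀²σ²) = 1489.7761/(131.7904·171.8721); posterior variance σₙ² = σ₀²σ²/(σ² + n·σ₀²) = 131.7904·171.8721/1489.7761 = 15.204360.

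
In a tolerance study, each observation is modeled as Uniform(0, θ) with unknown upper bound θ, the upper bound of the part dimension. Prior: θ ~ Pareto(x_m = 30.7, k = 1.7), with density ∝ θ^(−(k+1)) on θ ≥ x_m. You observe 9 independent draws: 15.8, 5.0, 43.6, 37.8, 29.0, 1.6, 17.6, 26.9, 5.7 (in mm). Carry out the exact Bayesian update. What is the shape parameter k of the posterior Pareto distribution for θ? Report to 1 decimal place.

10.7

A Pareto(scale x_m, shape k) prior on the upper bound θ of Uniform(0, θ) is conjugate: posterior is Pareto(max(x_m, max xᵢ), k + n).
Sample maximum = 43.6; prior scale x_m = 30.7 → posterior scale = max = 43.6.
Posterior shape = 1.7 + 9 = 10.7.
Posterior shape k = 10.7.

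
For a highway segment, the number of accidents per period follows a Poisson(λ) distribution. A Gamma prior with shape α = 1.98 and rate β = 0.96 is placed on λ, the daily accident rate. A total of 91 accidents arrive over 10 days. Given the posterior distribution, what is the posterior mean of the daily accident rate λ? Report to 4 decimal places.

8.4836

With a Gamma(shape α, rate β) prior, the Poisson likelihood is conjugate: the posterior is Gamma(α + ΣXᵢ, β + n).
Posterior: Gamma(α+S, β+n) = Gamma(1.98+91, 0.96+10) = Gamma(92.98, 10.96).
Posterior mean = α/β = 92.98/10.96 = 8.4836.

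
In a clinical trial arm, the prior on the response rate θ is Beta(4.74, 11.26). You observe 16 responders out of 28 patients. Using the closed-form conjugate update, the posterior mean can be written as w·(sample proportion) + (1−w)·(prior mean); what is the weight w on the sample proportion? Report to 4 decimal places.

0.6364

The Beta prior is conjugate to a Binomial/Bernoulli likelihood; the update adds successes to α and failures to β.
Posterior mean = (α₀+k)/(α₀+β₀+n) = [n/(α₀+β₀+n)]·(k/n) + [(α₀+β₀)/(α₀+β₀+n)]·α₀/(α₀+β₀), so only n and the prior enter the weight.
The weight on the data is w = n/(α₀+β₀+n) = 28/(4.74+11.26+28) = 28/44.00 = 0.6364.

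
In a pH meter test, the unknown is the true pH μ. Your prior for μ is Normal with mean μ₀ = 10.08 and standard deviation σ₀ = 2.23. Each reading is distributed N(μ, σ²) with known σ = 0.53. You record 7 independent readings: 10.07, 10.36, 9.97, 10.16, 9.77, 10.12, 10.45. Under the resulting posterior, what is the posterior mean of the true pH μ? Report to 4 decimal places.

10.1282

For Normal data with known variance σ², a Normal(μ₀, σ₀²) prior on μ is conjugate. Posterior precision = 1/σ₀² + n/σ²; posterior mean is the precision-weighted average of μ₀ and x̄.
Σxᵢ = 10.07 + 10.36 + 9.97 + 10.16 + 9.77 + 10.12 + 10.45 = 70.9, so n·x̄ = 70.9.
σ₀² = 2.23² = 4.9729, σ² = 0.53² = 0.2809; σ² + n·σ₀² = 0.2809 + 7·4.9729 = 35.0912.
Posterior mean = (μ₀/σ₀² + n·x̄/σ²)/(1/σ₀² + n/σ²) = (σ²·μ₀ + σ₀²·n·x̄)/(σ² + n·σ₀²) = (0.2809·10.08 + 4.9729·70.9)/35.0912 = 355.410082/35.0912 = 10.1282.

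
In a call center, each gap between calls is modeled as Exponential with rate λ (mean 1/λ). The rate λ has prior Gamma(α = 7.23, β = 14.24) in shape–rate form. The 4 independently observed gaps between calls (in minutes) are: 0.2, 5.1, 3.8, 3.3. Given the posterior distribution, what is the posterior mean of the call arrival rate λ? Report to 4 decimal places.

0.4215

With a Gamma(shape α, rate β) prior on the exponential rate λ, the posterior after n observations with total T = Σxᵢ is Gamma(α+n, β+T).
Sum of observations T = 12.4 minutes; n = 4.
Posterior: Gamma(7.23+4, 14.24+12.4) = Gamma(11.23, 26.64).
Posterior mean of λ = α/β = 11.23/26.64 = 0.4215.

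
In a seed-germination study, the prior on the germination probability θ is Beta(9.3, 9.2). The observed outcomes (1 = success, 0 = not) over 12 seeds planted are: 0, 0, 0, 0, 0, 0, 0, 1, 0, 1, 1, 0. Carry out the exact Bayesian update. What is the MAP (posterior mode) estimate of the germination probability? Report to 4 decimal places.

The Beta prior is conjugate to a Binomial/Bernoulli likelihood; the update adds successes to α and failures to β.
Posterior: Beta(α+k, β+n−k) = Beta(9.3+3, 9.2+9) = Beta(12.3, 18.2).
Mode of Beta(a,b) for a,b>1 is (a−1)/(a+b−2) = 11.3/28.5 = 0.3965.

0.3965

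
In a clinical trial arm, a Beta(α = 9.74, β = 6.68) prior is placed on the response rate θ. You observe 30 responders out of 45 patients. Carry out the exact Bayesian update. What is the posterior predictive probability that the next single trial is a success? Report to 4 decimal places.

0.6470

The Beta prior is conjugate to a Binomial/Bernoulli likelihood; the update adds successes to α and failures to β.
Posterior: Beta(α+k, β+n−k) = Beta(9.74+30, 6.68+15) = Beta(39.74, 21.68).
For a single future Bernoulli trial, P(success | data) = α/(α+β) = 0.6470.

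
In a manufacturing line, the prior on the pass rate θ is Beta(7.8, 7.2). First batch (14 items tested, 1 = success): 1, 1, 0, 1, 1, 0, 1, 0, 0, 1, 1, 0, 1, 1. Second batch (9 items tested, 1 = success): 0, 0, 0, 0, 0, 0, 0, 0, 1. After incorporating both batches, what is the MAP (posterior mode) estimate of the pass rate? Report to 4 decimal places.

The Beta prior is conjugate to a Binomial/Bernoulli likelihood; the update adds successes to α and failures to β.
After batch 1: Beta(7.8+9, 7.2+5) = Beta(16.8, 12.2).
After batch 2: Beta(16.8+1, 12.2+8) = Beta(17.8, 20.2).
Mode of Beta(a,b) for a,b>1 is (a−1)/(a+b−2) = 16.8/36.0 = 0.4667.

0.4667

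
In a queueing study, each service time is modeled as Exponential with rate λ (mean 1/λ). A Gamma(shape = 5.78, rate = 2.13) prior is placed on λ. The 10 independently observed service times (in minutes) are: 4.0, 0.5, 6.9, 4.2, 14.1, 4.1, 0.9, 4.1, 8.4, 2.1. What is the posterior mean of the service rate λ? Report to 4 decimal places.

0.3068

With a Gamma(shape α, rate β) prior on the exponential rate λ, the posterior after n observations with total T = Σxᵢ is Gamma(α+n, β+T).
Sum of observations T = 49.3 minutes; n = 10.
Posterior: Gamma(5.78+10, 2.13+49.3) = Gamma(15.78, 51.43).
Posterior mean of λ = α/β = 15.78/51.43 = 0.3068.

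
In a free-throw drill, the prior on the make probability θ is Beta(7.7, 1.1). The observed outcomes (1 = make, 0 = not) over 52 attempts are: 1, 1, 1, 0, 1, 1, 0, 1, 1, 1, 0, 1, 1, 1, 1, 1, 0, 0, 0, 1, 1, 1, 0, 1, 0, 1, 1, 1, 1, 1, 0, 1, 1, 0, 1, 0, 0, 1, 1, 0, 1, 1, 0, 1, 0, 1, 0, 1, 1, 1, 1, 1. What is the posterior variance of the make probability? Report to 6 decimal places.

0.003271

The Beta prior is conjugate to a Binomial/Bernoulli likelihood; the update adds successes to α and failures to β.
Posterior: Beta(α+k, β+n−k) = Beta(7.7+36, 1.1+16) = Beta(43.7, 17.1).
Var = αβ/((α+β)²(α+β+1)) = 43.7·17.1/(60.8²·61.8) = 0.003271.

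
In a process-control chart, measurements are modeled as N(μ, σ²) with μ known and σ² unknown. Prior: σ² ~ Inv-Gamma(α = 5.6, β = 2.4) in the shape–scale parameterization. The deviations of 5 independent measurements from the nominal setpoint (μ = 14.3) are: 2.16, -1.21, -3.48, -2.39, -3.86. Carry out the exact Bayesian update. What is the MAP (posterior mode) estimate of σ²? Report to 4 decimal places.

With known mean μ and an Inverse-Gamma(α, β) prior on σ², the Normal likelihood is conjugate: posterior is Inv-Gamma(α + n/2, β + Σ(xᵢ−μ)²/2).
Σ(xᵢ−μ)² = (2.16)² + (-1.21)² + (-3.48)² + (-2.39)² + (-3.86)² = 38.8518.
Posterior: Inv-Gamma(5.6 + 5/2, 2.4 + 38.8518/2) = Inv-Gamma(8.10, 21.82590).
Mode = β/(α+1) = 21.82590/9.10 = 2.3985.

2.3985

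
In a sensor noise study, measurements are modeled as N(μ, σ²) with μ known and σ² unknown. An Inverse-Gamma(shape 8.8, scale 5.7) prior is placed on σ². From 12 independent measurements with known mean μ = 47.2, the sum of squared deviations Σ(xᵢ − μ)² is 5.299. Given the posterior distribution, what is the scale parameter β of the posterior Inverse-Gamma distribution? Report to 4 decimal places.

8.3495

With known mean μ and an Inverse-Gamma(α, β) prior on σ², the Normal likelihood is conjugate: posterior is Inv-Gamma(α + n/2, β + Σ(xᵢ−μ)²/2).
Posterior: Inv-Gamma(8.8 + 12/2, 5.7 + 5.299/2) = Inv-Gamma(14.80, 8.3495).
Posterior β = 8.3495.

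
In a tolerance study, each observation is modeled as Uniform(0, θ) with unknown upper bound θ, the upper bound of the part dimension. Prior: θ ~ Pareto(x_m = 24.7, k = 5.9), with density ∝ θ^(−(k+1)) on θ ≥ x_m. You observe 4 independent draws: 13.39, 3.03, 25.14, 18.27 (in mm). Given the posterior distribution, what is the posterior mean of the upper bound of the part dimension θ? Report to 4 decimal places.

27.9647

A Pareto(scale x_m, shape k) prior on the upper bound θ of Uniform(0, θ) is conjugate: posterior is Pareto(max(x_m, max xᵢ), k + n).
Sample maximum = 25.14; prior scale x_m = 24.7 → posterior scale = max = 25.14.
Posterior shape = 5.9 + 4 = 9.9.
E[θ|data] = k·x_m/(k−1) = 9.9·25.14/8.9 = 27.9647.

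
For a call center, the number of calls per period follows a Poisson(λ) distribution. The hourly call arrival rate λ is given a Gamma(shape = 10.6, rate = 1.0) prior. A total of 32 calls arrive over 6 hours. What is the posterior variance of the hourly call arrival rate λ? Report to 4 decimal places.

With a Gamma(shape α, rate β) prior, the Poisson likelihood is conjugate: the posterior is Gamma(α + ΣXᵢ, β + n).
Posterior: Gamma(α+S, β+n) = Gamma(10.6+32, 1.0+6) = Gamma(42.6, 7.0).
Var = α/β² = 42.6/7.0² = 0.8694.

0.8694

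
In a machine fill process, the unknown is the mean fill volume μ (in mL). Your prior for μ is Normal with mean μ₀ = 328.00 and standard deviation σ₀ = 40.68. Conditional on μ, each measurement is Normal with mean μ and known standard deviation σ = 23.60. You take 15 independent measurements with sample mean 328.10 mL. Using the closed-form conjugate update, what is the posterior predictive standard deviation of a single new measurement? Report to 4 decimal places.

For Normal data with known variance σ², a Normal(μ₀, σ₀²) prior on μ is conjugate. Posterior precision = 1/σ₀² + n/σ²; posterior mean is the precision-weighted average of μ₀ and x̄.
σ₀² = 40.68² = 1654.8624, σ² = 23.60² = 556.96; σ² + n·σ₀² = 556.96 + 15·1654.8624 = 25379.896.
Posterior precision = 1/σ₀² + n/σ² = 1/1654.8624 + 15/556.96 = (σ² + n·σ₀²)/(σ₀²σ²) = 25379.896/(1654.8624·556.96); posterior variance σₙ² = σ₀²σ²/(σ² + n·σ₀²) = 1654.8624·556.96/25379.896 = 36.315837.
Predictive variance for one new observation = σₙ² + σ² = 1654.8624·556.96/25379.896 + 556.96 = σ²·(σ₀² + 25379.896)/25379.896 = 556.96·27034.7584/25379.896 = 593.275837; SD = √(556.96·27034.7584/25379.896) = 24.3573.

24.3573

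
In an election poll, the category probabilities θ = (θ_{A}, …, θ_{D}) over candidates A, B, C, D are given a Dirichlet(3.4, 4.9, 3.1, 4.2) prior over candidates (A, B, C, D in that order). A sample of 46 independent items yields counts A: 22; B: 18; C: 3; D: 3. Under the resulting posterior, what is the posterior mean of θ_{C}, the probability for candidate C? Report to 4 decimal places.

0.0990

The Dirichlet prior is conjugate to the Multinomial likelihood: each posterior αⱼ = prior αⱼ + observed count nⱼ.
Posterior concentration: (25.4, 22.9, 6.1, 7.2), total = 61.6.
E[θ_{C}|data] = α_{C}/Σα = 6.1/61.6 = 0.0990.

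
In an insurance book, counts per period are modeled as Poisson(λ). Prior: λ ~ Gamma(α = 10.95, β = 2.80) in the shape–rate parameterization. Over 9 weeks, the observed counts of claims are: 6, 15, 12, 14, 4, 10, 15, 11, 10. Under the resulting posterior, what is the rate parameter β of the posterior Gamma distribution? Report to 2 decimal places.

11.80

With a Gamma(shape α, rate β) prior, the Poisson likelihood is conjugate: the posterior is Gamma(α + ΣXᵢ, β + n).
Sum of counts S = 97 over n = 9 weeks.
Posterior: Gamma(α+S, β+n) = Gamma(10.95+97, 2.80+9) = Gamma(107.95, 11.80).
Posterior β = 11.80.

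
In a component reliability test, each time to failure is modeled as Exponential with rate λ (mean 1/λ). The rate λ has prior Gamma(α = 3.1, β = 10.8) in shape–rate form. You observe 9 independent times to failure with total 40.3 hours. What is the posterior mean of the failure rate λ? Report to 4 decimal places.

With a Gamma(shape α, rate β) prior on the exponential rate λ, the posterior after n observations with total T = Σxᵢ is Gamma(α+n, β+T).
Posterior: Gamma(3.1+9, 10.8+40.3) = Gamma(12.1, 51.1).
Posterior mean of λ = α/β = 12.1/51.1 = 0.2368.

0.2368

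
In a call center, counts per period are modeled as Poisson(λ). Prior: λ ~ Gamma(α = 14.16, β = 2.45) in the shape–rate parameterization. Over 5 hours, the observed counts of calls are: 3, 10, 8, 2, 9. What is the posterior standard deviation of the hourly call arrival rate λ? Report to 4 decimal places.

0.9120

With a Gamma(shape α, rate β) prior, the Poisson likelihood is conjugate: the posterior is Gamma(α + ΣXᵢ, β + n).
Sum of counts S = 32 over n = 5 hours.
Posterior: Gamma(α+S, β+n) = Gamma(14.16+32, 2.45+5) = Gamma(46.16, 7.45).
SD = √α/β = √46.16/7.45 = 0.9120.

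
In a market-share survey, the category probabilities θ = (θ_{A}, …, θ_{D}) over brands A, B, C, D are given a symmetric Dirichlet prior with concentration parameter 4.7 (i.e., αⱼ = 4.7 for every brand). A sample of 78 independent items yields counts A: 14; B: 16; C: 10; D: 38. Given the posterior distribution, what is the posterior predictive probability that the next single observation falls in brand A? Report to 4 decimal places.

The Dirichlet prior is conjugate to the Multinomial likelihood: each posterior αⱼ = prior αⱼ + observed count nⱼ.
Posterior concentration: (18.7, 20.7, 14.7, 42.7), total = 96.8.
P(next = A | data) = α_{A}/Σα = 0.1932.

0.1932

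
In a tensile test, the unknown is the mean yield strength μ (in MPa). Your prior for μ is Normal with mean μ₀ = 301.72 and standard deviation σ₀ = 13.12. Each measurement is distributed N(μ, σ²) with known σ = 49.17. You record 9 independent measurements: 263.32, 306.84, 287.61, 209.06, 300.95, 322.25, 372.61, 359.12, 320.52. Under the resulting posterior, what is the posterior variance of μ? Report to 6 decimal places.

For Normal data with known variance σ², a Normal(μ₀, σ₀²) prior on μ is conjugate. Posterior precision = 1/σ₀² + n/σ²; posterior mean is the precision-weighted average of μ₀ and x̄.
σ₀² = 13.12² = 172.1344, σ² = 49.17² = 2417.6889; σ² + n·σ₀² = 2417.6889 + 9·172.1344 = 3966.8985.
Posterior precision = 1/σ₀² + n/σ² = 1/172.1344 + 9/2417.6889 = (σ² + n·σ₀²)/(σ₀²σ²) = 3966.8985/(172.1344·2417.6889); posterior variance σₙ² = σ₀²σ²/(σ² + n·σ₀²) = 172.1344·2417.6889/3966.8985 = 104.910027.

104.910027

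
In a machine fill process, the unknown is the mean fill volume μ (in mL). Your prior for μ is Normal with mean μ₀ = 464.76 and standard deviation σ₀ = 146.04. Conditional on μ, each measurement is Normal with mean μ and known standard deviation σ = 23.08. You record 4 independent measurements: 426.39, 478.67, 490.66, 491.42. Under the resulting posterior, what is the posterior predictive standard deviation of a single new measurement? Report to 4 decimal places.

25.7882

For Normal data with known variance σ², a Normal(μ₀, σ₀²) prior on μ is conjugate. Posterior precision = 1/σ₀² + n/σ²; posterior mean is the precision-weighted average of μ₀ and x̄.
σ₀² = 146.04² = 21327.6816, σ² = 23.08² = 532.6864; σ² + n·σ₀² = 532.6864 + 4·21327.6816 = 85843.4128.
Posterior precision = 1/σ₀² + n/σ² = 1/21327.6816 + 4/532.6864 = (σ² + n·σ₀²)/(σ₀²σ²) = 85843.4128/(21327.6816·532.6864); posterior variance σₙ² = σ₀²σ²/(σ² + n·σ₀²) = 21327.6816·532.6864/85843.4128 = 132.345227.
Predictive variance for one new observation = σₙ² + σ² = 21327.6816·532.6864/85843.4128 + 532.6864 = σ²·(σ₀² + 85843.4128)/85843.4128 = 532.6864·107171.0944/85843.4128 = 665.031627; SD = √(532.6864·107171.0944/85843.4128) = 25.7882.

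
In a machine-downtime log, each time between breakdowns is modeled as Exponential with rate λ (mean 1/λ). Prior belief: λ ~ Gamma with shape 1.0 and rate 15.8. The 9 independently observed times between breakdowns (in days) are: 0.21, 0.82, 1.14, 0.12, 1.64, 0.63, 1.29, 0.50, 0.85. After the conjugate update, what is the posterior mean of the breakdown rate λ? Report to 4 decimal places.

With a Gamma(shape α, rate β) prior on the exponential rate λ, the posterior after n observations with total T = Σxᵢ is Gamma(α+n, β+T).
Sum of observations T = 7.20 days; n = 9.
Posterior: Gamma(1.0+9, 15.8+7.20) = Gamma(10.0, 23.00).
Posterior mean of λ = α/β = 10.0/23.00 = 0.4348.

0.4348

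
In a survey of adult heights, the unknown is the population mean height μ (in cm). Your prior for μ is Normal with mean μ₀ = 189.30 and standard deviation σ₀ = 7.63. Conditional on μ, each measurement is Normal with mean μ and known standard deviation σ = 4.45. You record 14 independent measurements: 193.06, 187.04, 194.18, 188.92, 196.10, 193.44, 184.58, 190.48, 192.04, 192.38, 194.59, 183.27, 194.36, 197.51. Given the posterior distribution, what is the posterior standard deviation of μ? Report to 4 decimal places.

For Normal data with known variance σ², a Normal(μ₀, σ₀²) prior on μ is conjugate. Posterior precision = 1/σ₀² + n/σ²; posterior mean is the precision-weighted average of μ₀ and x̄.
σ₀² = 7.63² = 58.2169, σ² = 4.45² = 19.8025; σ² + n·σ₀² = 19.8025 + 14·58.2169 = 834.8391.
Posterior precision = 1/σ₀² + n/σ² = 1/58.2169 + 14/19.8025 = (σ² + n·σ₀²)/(σ₀²σ²) = 834.8391/(58.2169·19.8025); posterior variance σₙ² = σ₀²σ²/(σ² + n·σ₀²) = 58.2169·19.8025/834.8391 = 1.380913.
Posterior SD = √σₙ² = √(58.2169·19.8025/834.8391) = 1.1751.

1.1751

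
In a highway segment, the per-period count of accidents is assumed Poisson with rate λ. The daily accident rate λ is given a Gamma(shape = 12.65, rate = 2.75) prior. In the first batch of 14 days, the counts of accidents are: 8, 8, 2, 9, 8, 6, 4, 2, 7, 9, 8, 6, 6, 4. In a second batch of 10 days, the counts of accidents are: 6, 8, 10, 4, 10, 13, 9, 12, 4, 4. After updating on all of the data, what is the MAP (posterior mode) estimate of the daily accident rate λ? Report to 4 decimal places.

6.6785

With a Gamma(shape α, rate β) prior, the Poisson likelihood is conjugate: the posterior is Gamma(α + ΣXᵢ, β + n).
Batch 1: sum of counts S = 87 over n = 14 days.
After batch 1: Gamma(α+S, β+n) = Gamma(12.65+87, 2.75+14) = Gamma(99.65, 16.75).
Batch 2: sum of counts S = 80 over n = 10 days.
After batch 2: Gamma(α+S, β+n) = Gamma(99.65+80, 16.75+10) = Gamma(179.65, 26.75).
Mode of Gamma(α,β) for α≥1 is (α−1)/β = 178.65/26.75 = 6.6785.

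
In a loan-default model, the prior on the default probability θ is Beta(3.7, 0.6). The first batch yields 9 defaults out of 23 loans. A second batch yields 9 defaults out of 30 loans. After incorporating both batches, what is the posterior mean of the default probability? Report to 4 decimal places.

0.3787

The Beta prior is conjugate to a Binomial/Bernoulli likelihood; the update adds successes to α and failures to β.
After batch 1: Beta(3.7+9, 0.6+14) = Beta(12.7, 14.6).
After batch 2: Beta(12.7+9, 14.6+21) = Beta(21.7, 35.6).
Posterior mean = α/(α+β) = 21.7/57.3 = 0.3787.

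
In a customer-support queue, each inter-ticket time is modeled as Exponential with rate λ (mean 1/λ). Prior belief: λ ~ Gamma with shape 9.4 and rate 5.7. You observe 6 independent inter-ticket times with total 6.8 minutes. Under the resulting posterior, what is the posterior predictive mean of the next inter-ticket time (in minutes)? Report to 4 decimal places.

With a Gamma(shape α, rate β) prior on the exponential rate λ, the posterior after n observations with total T = Σxᵢ is Gamma(α+n, β+T).
Posterior: Gamma(9.4+6, 5.7+6.8) = Gamma(15.4, 12.5).
The predictive distribution for the next observation is Lomax; its mean is β/(α−1) = 12.5/14.4 = 0.8681.

0.8681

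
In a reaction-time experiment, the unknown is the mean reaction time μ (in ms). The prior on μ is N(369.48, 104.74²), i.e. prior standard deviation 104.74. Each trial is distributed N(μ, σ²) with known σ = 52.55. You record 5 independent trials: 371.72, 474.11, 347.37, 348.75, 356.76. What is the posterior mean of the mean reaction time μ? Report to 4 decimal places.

For Normal data with known variance σ², a Normal(μ₀, σ₀²) prior on μ is conjugate. Posterior precision = 1/σ₀² + n/σ²; posterior mean is the precision-weighted average of μ₀ and x̄.
Σxᵢ = 371.72 + 474.11 + 347.37 + 348.75 + 356.76 = 1898.71, so n·x̄ = 1898.71.
σ₀² = 104.74² = 10970.4676, σ² = 52.55² = 2761.5025; σ² + n·σ₀² = 2761.5025 + 5·10970.4676 = 57613.8405.
Posterior mean = (μ₀/σ₀² + n·x̄/σ²)/(1/σ₀² + n/σ²) = (σ²·μ₀ + σ₀²·n·x̄)/(σ² + n·σ₀²) = (2761.5025·369.48 + 10970.4676·1898.71)/57613.8405 = 21850056.480496/57613.8405 = 379.2501.

379.2501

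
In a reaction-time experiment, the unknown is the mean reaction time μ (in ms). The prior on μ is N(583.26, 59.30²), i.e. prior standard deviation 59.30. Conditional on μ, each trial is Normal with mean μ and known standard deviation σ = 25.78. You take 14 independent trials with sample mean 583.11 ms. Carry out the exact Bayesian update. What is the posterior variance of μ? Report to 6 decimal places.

46.839700

For Normal data with known variance σ², a Normal(μ₀, σ₀²) prior on μ is conjugate. Posterior precision = 1/σ₀² + n/σ²; posterior mean is the precision-weighted average of μ₀ and x̄.
σ₀² = 59.30² = 3516.49, σ² = 25.78² = 664.6084; σ² + n·σ₀² = 664.6084 + 14·3516.49 = 49895.4684.
Posterior precision = 1/σ₀² + n/σ² = 1/3516.49 + 14/664.6084 = (σ² + n·σ₀²)/(σ₀²σ²) = 49895.4684/(3516.49·664.6084); posterior variance σₙ² = σ₀²σ²/(σ² + n·σ₀²) = 3516.49·664.6084/49895.4684 = 46.839700.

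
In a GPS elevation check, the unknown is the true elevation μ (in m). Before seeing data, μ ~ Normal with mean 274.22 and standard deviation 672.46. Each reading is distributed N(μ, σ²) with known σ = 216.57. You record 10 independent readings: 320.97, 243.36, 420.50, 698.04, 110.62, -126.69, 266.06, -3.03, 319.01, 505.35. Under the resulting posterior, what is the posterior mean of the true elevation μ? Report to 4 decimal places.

275.4067

For Normal data with known variance σ², a Normal(μ₀, σ₀²) prior on μ is conjugate. Posterior precision = 1/σ₀² + n/σ²; posterior mean is the precision-weighted average of μ₀ and x̄.
Σxᵢ = 320.97 + 243.36 + 420.50 + 698.04 + 110.62 + (-126.69) + 266.06 + (-3.03) + 319.01 + 505.35 = 2754.19, so n·x̄ = 2754.19.
σ₀² = 672.46² = 452202.4516, σ² = 216.57² = 46902.5649; σ² + n·σ₀² = 46902.5649 + 10·452202.4516 = 4568927.0809.
Posterior mean = (μ₀/σ₀² + n·x̄/σ²)/(1/σ₀² + n/σ²) = (σ²·μ₀ + σ₀²·n·x̄)/(σ² + n·σ₀²) = (46902.5649·274.22 + 452202.4516·2754.19)/4568927.0809 = 1258313091.519082/4568927.0809 = 275.4067.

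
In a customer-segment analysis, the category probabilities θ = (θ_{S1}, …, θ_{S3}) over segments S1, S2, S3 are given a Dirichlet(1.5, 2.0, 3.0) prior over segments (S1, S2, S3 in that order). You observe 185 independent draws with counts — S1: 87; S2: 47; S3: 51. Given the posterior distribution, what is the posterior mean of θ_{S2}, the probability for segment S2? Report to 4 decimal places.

0.2559

The Dirichlet prior is conjugate to the Multinomial likelihood: each posterior αⱼ = prior αⱼ + observed count nⱼ.
Posterior concentration: (88.5, 49.0, 54.0), total = 191.5.
E[θ_{S2}|data] = α_{S2}/Σα = 49.0/191.5 = 0.2559.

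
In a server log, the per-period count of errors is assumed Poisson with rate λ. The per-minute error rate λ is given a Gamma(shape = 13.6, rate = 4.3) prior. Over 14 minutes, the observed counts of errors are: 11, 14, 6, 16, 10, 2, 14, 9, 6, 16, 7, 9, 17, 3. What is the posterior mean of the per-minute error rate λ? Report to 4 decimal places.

8.3934

With a Gamma(shape α, rate β) prior, the Poisson likelihood is conjugate: the posterior is Gamma(α + ΣXᵢ, β + n).
Sum of counts S = 140 over n = 14 minutes.
Posterior: Gamma(α+S, β+n) = Gamma(13.6+140, 4.3+14) = Gamma(153.6, 18.3).
Posterior mean = α/β = 153.6/18.3 = 8.3934.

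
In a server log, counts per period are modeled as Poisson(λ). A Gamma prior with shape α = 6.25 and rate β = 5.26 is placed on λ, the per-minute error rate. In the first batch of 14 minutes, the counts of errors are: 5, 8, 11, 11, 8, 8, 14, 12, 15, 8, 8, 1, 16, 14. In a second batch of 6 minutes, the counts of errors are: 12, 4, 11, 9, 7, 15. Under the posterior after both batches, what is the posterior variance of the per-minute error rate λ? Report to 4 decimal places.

0.3185

With a Gamma(shape α, rate β) prior, the Poisson likelihood is conjugate: the posterior is Gamma(α + ΣXᵢ, β + n).
Batch 1: sum of counts S = 139 over n = 14 minutes.
After batch 1: Gamma(α+S, β+n) = Gamma(6.25+139, 5.26+14) = Gamma(145.25, 19.26).
Batch 2: sum of counts S = 58 over n = 6 minutes.
After batch 2: Gamma(α+S, β+n) = Gamma(145.25+58, 19.26+6) = Gamma(203.25, 25.26).
Var = α/β² = 203.25/25.26² = 0.3185.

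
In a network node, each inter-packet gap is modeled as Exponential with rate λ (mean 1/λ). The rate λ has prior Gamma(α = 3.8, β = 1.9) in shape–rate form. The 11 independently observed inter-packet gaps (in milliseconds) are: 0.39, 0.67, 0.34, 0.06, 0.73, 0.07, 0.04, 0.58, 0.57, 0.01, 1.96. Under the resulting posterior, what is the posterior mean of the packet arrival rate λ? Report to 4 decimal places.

2.0219

With a Gamma(shape α, rate β) prior on the exponential rate λ, the posterior after n observations with total T = Σxᵢ is Gamma(α+n, β+T).
Sum of observations T = 5.42 milliseconds; n = 11.
Posterior: Gamma(3.8+11, 1.9+5.42) = Gamma(14.8, 7.32).
Posterior mean of λ = α/β = 14.8/7.32 = 2.0219.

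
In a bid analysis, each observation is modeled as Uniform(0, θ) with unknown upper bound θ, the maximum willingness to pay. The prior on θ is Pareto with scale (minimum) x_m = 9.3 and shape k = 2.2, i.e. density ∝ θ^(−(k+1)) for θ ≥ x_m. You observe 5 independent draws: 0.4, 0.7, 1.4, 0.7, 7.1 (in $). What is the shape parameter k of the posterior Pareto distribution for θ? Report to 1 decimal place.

7.2

A Pareto(scale x_m, shape k) prior on the upper bound θ of Uniform(0, θ) is conjugate: posterior is Pareto(max(x_m, max xᵢ), k + n).
Sample maximum = 7.1; prior scale x_m = 9.3 → posterior scale = max = 9.3.
Posterior shape = 2.2 + 5 = 7.2.
Posterior shape k = 7.2.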